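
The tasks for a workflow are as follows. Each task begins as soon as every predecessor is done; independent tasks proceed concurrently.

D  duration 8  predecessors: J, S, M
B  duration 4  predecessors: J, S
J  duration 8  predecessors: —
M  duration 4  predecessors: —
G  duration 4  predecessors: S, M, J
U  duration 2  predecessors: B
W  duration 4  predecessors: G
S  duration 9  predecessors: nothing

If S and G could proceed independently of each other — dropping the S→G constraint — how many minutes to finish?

With the dependency in place, S→D = 9+8 = 17 sets the finish at 17 minutes.
Without S→G, G's earliest start moves from 9 to 8.
The longest chain is now S→D = 9+8 = 17, so the workflow takes 17 minutes.

17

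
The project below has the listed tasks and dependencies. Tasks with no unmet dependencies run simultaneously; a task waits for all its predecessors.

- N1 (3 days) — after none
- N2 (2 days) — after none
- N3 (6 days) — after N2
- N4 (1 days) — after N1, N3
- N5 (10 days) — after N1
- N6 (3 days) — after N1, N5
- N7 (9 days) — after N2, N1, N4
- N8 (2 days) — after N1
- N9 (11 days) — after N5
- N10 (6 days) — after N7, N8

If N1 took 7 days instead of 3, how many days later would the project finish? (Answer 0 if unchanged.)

4

Critical path before the change: N1→N5→N9 = 3+10+11 = 24 giving 24 days.
N1 lies on that path, so at 7 days the path becomes 28 days.
That remains the longest chain; total 28 days.
Change in finish: 28 − 24 = +4 days.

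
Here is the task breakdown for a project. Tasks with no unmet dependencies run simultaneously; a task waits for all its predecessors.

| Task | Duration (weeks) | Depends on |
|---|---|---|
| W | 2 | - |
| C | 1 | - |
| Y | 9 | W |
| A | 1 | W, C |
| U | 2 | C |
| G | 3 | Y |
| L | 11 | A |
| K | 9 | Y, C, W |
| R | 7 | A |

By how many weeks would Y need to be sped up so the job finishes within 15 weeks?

5

Current finish: 20 weeks; target: 15.
Y is on every critical path, so each week cut from Y cuts the finish by one (this holds down to a finish of 14).
Need 20 − 15 = 5 weeks off Y → Y becomes 4 weeks, finish becomes 15.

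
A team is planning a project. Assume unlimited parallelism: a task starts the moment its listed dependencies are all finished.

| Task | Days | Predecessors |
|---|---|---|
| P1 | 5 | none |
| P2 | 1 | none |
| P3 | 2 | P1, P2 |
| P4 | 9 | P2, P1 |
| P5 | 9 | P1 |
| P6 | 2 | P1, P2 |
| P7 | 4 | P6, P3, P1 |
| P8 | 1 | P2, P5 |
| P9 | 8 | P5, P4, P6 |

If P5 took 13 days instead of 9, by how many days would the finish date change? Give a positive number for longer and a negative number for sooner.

4

Critical path before the change: P1→P5→P9 = 5+9+8 = 22 giving 22 days.
P5 is on the critical path; changing it to 13 makes that path 26 days.
That remains the longest chain; total 26 days.
Change in finish: 26 − 22 = +4 days.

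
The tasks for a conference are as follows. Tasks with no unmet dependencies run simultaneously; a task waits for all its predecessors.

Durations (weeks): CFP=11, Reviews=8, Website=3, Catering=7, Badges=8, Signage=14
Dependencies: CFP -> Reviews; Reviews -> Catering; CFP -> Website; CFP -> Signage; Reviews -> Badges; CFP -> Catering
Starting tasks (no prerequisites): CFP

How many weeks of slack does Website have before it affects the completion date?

13

CFP→Reviews→Badges = 11+8+8 = 27 sets the makespan at 27 weeks.
The longest chain containing Website totals 14 weeks.
Float = 27 − 14 = 13.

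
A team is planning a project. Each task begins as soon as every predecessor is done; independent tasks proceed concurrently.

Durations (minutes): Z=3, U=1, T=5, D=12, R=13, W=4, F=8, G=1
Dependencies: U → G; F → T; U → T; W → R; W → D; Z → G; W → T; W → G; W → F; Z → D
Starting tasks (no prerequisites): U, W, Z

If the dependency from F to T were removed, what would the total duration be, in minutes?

17

Before: longest chain W→F→T = 4+8+5 = 17, finish 17.
Without F→T, T's earliest start moves from 12 to 4.
The longest chain is now W→R = 4+13 = 17, so the plan takes 17 minutes.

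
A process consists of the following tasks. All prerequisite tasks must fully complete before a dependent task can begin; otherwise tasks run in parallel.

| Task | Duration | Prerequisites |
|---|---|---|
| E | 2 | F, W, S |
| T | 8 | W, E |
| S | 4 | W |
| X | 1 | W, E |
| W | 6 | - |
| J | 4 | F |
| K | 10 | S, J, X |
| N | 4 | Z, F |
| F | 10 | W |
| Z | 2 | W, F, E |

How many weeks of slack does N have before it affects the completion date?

Critical path: W→F→J→K = 6+10+4+10 = 30, so the finish is 30 weeks.
The longest chain containing N totals 24 weeks.
Float = 30 − 24 = 6.

6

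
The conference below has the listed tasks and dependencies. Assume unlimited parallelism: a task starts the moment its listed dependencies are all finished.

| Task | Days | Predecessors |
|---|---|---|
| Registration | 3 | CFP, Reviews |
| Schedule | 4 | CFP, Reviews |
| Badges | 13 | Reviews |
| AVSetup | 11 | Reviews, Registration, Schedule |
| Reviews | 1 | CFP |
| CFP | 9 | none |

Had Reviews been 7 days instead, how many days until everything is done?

31

As given, the longest chain is CFP→Reviews→Schedule→AVSetup = 9+1+4+11 = 25, so the finish is 25 days.
Since Reviews is critical, the +6 change carries straight to that chain (now 31 days).
The critical path is still CFP→Reviews→Schedule→AVSetup; finish is now 31 days.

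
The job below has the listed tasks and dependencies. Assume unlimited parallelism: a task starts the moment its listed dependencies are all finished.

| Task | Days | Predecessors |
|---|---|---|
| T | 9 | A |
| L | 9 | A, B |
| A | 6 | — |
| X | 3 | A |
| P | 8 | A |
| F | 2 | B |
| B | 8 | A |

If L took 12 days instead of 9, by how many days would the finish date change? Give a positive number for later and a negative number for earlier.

3

Baseline: A→B→L = 6+8+9 = 23 → 23 days.
L is on the critical path; changing it to 12 makes that path 26 days.
That remains the longest chain; total 26 days.
Change in finish: 26 − 23 = +3 days.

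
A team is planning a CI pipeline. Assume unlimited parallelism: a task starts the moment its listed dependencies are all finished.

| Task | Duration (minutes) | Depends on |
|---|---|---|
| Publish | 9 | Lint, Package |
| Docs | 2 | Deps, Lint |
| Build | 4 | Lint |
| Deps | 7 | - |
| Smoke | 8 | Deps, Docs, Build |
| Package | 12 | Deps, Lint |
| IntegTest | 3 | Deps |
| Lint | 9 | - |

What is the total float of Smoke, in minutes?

The longest chain is Lint→Package→Publish = 9+12+9 = 30; overall finish 30 minutes.
The longest chain containing Smoke totals 21 minutes.
Float = 30 − 21 = 9.

9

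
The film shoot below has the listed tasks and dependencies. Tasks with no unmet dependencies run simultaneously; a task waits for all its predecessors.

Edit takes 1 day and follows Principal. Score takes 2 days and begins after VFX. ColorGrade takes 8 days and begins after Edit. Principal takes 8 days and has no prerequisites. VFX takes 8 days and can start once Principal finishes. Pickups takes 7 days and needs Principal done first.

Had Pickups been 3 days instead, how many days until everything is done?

As given, the longest chain is Principal→VFX→Score = 8+8+2 = 18, so the finish is 18 days.
Pickups has 3 days of float (longest path through it is 15).
That remains the longest chain; total 18 days.

18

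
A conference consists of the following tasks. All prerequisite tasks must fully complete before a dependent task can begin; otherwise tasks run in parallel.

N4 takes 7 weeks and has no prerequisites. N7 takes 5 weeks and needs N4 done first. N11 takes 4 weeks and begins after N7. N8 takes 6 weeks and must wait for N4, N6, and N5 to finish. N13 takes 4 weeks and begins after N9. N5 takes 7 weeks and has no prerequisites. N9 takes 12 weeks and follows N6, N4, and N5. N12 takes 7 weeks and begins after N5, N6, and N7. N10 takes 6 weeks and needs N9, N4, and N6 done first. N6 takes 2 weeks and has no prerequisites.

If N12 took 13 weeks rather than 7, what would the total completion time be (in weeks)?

Actual critical path: N4→N9→N10 = 7+12+6 = 25 ⇒ 25 weeks.
The longest path through N12 is only 19 weeks, so N12 has float 6.
New critical path: N4→N7→N12 = 7+5+13 = 25 ⇒ 25 weeks.

25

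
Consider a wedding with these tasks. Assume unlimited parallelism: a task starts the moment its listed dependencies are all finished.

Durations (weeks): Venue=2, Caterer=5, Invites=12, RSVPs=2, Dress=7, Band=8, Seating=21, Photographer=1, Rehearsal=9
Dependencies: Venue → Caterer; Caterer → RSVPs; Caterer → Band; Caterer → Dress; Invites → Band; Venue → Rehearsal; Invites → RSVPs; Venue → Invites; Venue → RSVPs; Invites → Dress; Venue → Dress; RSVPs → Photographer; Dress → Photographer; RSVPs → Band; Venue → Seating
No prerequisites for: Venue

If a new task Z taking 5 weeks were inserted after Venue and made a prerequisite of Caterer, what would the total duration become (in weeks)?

24

Originally the plan takes 24 weeks.
With Z inserted, Caterer now waits for max(Venue, Z).
New critical path: Venue→Invites→RSVPs→Band = 2+12+2+8 = 24 ⇒ 24 weeks.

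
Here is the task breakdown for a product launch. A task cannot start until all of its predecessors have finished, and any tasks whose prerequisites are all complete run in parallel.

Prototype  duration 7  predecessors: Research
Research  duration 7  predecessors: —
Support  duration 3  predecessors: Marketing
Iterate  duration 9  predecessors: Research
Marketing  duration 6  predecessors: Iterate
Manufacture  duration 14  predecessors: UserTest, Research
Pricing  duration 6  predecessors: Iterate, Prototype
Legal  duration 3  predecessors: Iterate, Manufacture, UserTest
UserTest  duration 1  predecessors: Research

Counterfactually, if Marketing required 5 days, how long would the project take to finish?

Critical path before the change: Research→Iterate→Marketing→Support = 7+9+6+3 = 25 giving 25 days.
Marketing is on the critical path; changing it to 5 makes that path 24 days.
The binding chain switches to Research→UserTest→Manufacture→Legal = 7+1+14+3 = 25; finish 25 days.

25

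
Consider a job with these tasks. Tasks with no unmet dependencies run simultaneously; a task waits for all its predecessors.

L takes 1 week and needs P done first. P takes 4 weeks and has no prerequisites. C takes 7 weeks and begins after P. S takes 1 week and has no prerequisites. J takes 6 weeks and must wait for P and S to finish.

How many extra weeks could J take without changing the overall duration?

1

The longest chain is P→C = 4+7 = 11; overall finish 11 weeks.
J finishes as early as 10 and must finish by 11.
Slack of J = 5 − 4 = 1 week.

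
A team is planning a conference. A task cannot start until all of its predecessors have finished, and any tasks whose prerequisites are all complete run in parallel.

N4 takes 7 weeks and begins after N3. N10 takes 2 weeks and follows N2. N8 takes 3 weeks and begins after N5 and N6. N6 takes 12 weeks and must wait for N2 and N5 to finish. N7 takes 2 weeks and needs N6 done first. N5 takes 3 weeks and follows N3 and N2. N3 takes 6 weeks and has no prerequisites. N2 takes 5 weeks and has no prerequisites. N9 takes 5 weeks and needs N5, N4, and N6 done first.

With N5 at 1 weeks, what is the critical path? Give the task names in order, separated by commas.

N3, N5, N6, N9

As given, the longest chain is N3→N5→N6→N9 = 6+3+12+5 = 26, so the finish is 26 weeks.
N5 is on the critical path; changing it to 1 makes that path 24 weeks.
No other chain overtakes it, so the finish is 24 weeks.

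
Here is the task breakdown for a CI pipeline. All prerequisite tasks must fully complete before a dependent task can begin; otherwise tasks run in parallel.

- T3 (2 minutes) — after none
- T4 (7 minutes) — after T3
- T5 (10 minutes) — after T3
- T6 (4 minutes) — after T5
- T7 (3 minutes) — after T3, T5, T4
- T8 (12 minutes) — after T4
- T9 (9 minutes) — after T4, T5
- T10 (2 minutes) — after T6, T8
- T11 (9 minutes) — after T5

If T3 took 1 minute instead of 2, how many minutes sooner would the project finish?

1

Baseline: T3→T4→T8→T10 = 2+7+12+2 = 23 → 23 minutes.
T3 lies on that path, so at 1 minute the path becomes 22 minutes.
The critical path is still T3→T4→T8→T10; finish is now 22 minutes.
Change in finish: 22 − 23 = -1 minutes.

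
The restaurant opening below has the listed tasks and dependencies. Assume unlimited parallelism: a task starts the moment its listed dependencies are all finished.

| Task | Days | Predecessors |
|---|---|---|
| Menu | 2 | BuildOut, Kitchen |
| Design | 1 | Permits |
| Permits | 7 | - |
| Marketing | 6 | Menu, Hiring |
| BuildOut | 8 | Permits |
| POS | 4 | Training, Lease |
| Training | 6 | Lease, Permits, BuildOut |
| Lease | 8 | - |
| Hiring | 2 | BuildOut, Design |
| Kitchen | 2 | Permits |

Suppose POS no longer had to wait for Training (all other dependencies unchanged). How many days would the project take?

Before: longest chain Permits→BuildOut→Training→POS = 7+8+6+4 = 25, finish 25.
Without Training→POS, POS's earliest start moves from 21 to 8.
After: Permits→BuildOut→Hiring→Marketing = 7+8+2+6 = 23 → 23 days.

23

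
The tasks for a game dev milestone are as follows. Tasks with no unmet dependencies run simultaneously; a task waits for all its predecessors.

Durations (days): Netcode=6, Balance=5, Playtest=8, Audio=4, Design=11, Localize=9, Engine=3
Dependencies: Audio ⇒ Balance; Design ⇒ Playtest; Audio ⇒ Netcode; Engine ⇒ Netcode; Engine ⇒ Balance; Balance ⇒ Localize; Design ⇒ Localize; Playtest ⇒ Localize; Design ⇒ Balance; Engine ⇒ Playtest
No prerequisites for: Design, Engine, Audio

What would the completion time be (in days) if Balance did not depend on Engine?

Original critical path: Design→Playtest→Localize = 11+8+9 = 28 ⇒ 28 days.
Dropping Engine→Balance doesn't change Balance's earliest start (11); another predecessor still binds.
New critical path: Design→Playtest→Localize = 11+8+9 = 28 ⇒ 28 days.

28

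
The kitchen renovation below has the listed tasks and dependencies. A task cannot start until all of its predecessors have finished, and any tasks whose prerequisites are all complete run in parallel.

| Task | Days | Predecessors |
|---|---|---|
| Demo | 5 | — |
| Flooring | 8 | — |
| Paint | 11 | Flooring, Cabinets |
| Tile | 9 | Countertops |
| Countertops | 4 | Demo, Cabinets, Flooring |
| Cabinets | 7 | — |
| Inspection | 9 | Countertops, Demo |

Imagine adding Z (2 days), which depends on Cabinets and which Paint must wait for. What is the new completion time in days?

21

Originally the plan takes 21 days.
With Z inserted, Paint now waits for max(Flooring, Cabinets, Z).
New critical path: Flooring→Countertops→Tile = 8+4+9 = 21 ⇒ 21 days.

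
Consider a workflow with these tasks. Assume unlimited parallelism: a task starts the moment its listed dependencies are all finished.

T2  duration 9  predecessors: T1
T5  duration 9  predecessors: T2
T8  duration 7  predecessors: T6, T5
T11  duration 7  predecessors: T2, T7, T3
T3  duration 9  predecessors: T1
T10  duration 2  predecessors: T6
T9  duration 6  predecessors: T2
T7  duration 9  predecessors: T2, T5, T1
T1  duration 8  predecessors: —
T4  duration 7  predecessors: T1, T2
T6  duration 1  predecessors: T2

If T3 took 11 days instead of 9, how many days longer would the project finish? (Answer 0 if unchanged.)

The binding path is T1→T2→T5→T7→T11 = 8+9+9+9+7 = 42; finish at 42 days.
The longest path through T3 is only 24 days, so T3 has float 18.
The critical path is still T1→T2→T5→T7→T11; finish is now 42 days.
Change in finish: 42 − 42 = +0 days.

0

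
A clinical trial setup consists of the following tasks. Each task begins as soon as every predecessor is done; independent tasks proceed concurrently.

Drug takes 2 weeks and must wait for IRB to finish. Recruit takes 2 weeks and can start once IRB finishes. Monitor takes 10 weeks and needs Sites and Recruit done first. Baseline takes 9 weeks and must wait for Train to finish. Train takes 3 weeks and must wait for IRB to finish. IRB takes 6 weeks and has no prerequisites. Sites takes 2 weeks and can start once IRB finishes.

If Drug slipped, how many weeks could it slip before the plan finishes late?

10

IRB→Sites→Monitor = 6+2+10 = 18 sets the makespan at 18 weeks.
The longest chain containing Drug totals 8 weeks.
So Drug can slip 18 − 8 = 10 weeks.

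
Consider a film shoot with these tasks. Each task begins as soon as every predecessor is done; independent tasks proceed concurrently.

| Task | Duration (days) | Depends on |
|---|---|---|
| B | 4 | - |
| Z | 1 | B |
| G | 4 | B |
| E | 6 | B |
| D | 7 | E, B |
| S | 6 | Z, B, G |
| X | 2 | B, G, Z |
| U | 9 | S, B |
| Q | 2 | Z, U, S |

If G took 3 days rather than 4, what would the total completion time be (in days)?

24

The binding path is B→G→S→U→Q = 4+4+6+9+2 = 25; finish at 25 days.
G lies on that path, so at 3 days the path becomes 24 days.
That remains the longest chain; total 24 days.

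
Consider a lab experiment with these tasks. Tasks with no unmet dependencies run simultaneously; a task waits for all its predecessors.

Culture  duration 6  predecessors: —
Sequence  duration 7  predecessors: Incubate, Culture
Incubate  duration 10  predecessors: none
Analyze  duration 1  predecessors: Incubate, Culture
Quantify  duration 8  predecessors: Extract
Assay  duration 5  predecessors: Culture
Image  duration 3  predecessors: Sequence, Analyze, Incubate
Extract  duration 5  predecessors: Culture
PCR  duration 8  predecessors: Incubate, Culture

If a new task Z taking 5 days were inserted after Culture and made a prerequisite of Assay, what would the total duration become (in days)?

20

Originally the schedule takes 20 days.
With Z inserted, Assay now waits for max(Culture, Z).
New critical path: Incubate→Sequence→Image = 10+7+3 = 20 ⇒ 20 days.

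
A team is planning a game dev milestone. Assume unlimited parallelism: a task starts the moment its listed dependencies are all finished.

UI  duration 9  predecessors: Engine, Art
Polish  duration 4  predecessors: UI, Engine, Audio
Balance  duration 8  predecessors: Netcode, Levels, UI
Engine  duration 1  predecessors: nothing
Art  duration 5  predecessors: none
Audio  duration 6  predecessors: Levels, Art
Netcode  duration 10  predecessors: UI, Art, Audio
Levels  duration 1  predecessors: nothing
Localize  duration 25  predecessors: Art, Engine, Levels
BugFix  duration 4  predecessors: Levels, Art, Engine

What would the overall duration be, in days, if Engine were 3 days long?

Actual critical path: Art→UI→Netcode→Balance = 5+9+10+8 = 32 ⇒ 32 days.
Engine has 4 days of float (longest path through it is 28).
The critical path is still Art→UI→Netcode→Balance; finish is now 32 days.

32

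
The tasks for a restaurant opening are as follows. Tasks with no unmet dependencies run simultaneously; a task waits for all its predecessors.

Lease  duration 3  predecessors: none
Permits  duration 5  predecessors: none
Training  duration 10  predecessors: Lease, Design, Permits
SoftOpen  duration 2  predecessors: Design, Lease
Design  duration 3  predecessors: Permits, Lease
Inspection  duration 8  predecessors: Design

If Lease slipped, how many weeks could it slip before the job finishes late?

2

Critical path: Permits→Design→Training = 5+3+10 = 18, so the finish is 18 weeks.
Longest path through Lease: 16 weeks (earliest finish 3, latest finish 5).
Slack of Lease = 2 − 0 = 2 weeks.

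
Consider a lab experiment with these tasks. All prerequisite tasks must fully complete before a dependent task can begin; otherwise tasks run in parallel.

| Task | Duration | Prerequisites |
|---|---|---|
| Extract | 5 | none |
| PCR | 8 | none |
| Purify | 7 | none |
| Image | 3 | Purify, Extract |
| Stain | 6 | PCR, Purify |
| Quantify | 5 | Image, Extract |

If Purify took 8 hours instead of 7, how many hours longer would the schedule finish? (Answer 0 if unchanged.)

Critical path before the change: Purify→Image→Quantify = 7+3+5 = 15 giving 15 hours.
Since Purify is critical, the +1 change carries straight to that chain (now 16 hours).
That remains the longest chain; total 16 hours.
Change in finish: 16 − 15 = +1 hours.

1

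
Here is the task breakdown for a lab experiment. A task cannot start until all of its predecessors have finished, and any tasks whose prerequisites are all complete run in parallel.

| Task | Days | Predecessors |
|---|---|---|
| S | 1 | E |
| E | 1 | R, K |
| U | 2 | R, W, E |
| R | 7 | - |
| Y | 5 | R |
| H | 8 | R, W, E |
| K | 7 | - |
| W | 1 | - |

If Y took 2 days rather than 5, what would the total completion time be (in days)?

As given, the longest chain is R→E→H = 7+1+8 = 16, so the finish is 16 days.
Y has 4 days of float (longest path through it is 12).
The critical path is still R→E→H; finish is now 16 days.

16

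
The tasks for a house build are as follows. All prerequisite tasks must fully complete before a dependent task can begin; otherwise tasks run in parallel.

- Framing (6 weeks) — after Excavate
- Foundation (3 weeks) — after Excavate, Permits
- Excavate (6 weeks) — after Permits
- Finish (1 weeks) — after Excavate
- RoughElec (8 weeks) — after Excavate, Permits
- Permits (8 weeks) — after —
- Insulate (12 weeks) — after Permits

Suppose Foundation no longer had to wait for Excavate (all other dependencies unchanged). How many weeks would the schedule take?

Before: longest chain Permits→Excavate→RoughElec = 8+6+8 = 22, finish 22.
Without Excavate→Foundation, Foundation's earliest start moves from 14 to 8.
The longest chain is now Permits→Excavate→RoughElec = 8+6+8 = 22, so the schedule takes 22 weeks.

22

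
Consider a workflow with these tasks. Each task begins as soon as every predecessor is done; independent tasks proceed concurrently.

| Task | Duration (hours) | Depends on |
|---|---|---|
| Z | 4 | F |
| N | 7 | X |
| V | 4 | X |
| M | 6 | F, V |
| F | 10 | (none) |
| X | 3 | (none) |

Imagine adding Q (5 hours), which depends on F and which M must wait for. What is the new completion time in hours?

Originally the schedule takes 16 hours.
With Q inserted, M now waits for max(F, V, Q).
New critical path: F→Q→M = 10+5+6 = 21 ⇒ 21 hours.

21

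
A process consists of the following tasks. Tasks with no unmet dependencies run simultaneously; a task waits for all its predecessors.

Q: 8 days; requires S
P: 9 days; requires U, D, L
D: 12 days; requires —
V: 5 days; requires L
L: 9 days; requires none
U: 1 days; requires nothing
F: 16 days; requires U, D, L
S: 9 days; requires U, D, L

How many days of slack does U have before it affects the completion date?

11

Critical path: D→S→Q = 12+9+8 = 29, so the finish is 29 days.
U finishes as early as 1 and must finish by 12.
Slack of U = 11 − 0 = 11 days.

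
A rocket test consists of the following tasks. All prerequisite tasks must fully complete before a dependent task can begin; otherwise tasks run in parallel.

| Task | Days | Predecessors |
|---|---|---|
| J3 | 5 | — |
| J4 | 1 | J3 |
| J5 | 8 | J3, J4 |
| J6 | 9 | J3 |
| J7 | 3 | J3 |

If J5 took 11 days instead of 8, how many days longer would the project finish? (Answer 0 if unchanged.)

Actual critical path: J3→J4→J5 = 5+1+8 = 14 ⇒ 14 days.
Since J5 is critical, the +3 change carries straight to that chain (now 17 days).
No other chain overtakes it, so the finish is 17 days.
Change in finish: 17 − 14 = +3 days.

3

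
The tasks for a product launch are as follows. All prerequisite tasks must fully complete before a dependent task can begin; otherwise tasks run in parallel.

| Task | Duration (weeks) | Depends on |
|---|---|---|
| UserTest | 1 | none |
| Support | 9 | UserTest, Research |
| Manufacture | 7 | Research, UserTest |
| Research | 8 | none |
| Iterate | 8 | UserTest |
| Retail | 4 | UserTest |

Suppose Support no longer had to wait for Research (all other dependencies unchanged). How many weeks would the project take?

Original critical path: Research→Support = 8+9 = 17 ⇒ 17 weeks.
Without Research→Support, Support's earliest start moves from 8 to 1.
New critical path: Research→Manufacture = 8+7 = 15 ⇒ 15 weeks.

15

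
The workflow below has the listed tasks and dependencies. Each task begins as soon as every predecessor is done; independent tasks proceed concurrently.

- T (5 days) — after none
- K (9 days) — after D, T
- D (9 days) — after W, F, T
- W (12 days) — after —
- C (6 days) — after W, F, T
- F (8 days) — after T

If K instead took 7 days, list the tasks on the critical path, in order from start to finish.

As given, the longest chain is T→F→D→K = 5+8+9+9 = 31, so the finish is 31 days.
K is on the critical path; changing it to 7 makes that path 29 days.
The critical path is still T→F→D→K; finish is now 29 days.

T, F, D, K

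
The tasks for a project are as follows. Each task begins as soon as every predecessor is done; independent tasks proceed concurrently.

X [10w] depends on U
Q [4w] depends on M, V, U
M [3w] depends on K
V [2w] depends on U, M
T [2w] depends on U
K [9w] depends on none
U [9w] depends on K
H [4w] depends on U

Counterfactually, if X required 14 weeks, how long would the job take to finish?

32

Baseline: K→U→X = 9+9+10 = 28 → 28 weeks.
Since X is critical, the +4 change carries straight to that chain (now 32 weeks).
The critical path is still K→U→X; finish is now 32 weeks.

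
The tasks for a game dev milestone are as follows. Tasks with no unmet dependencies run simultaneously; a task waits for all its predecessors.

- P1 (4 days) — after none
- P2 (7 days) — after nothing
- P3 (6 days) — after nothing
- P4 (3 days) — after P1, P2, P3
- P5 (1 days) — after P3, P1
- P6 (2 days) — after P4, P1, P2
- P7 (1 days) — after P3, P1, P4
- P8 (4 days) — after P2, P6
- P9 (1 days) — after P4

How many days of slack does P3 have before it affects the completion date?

Critical path: P2→P4→P6→P8 = 7+3+2+4 = 16, so the finish is 16 days.
P3 finishes as early as 6 and must finish by 7.
Float = 16 − 15 = 1.

1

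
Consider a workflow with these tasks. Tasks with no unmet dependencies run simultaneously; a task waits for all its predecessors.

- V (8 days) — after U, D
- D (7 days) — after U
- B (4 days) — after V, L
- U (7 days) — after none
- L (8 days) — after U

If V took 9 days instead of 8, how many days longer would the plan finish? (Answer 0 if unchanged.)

Actual critical path: U→D→V→B = 7+7+8+4 = 26 ⇒ 26 days.
V lies on that path, so at 9 days the path becomes 27 days.
No other chain overtakes it, so the finish is 27 days.
Change in finish: 27 − 26 = +1 days.

1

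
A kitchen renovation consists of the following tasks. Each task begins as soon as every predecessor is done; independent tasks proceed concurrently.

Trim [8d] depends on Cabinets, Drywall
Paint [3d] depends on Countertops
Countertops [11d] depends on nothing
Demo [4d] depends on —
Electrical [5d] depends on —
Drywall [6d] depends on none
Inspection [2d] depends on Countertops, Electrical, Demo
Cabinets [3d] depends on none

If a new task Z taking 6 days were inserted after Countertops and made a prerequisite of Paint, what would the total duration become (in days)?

20

Originally the job takes 14 days.
With Z inserted, Paint now waits for max(Countertops, Z).
New critical path: Countertops→Z→Paint = 11+6+3 = 20 ⇒ 20 days.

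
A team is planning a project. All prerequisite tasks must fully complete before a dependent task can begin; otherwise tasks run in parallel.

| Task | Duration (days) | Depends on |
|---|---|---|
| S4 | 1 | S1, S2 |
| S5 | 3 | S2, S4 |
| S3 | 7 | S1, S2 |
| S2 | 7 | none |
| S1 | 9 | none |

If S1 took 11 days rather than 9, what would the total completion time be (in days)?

Baseline: S1→S3 = 9+7 = 16 → 16 days.
S1 is on the critical path; changing it to 11 makes that path 18 days.
The critical path is still S1→S3; finish is now 18 days.

18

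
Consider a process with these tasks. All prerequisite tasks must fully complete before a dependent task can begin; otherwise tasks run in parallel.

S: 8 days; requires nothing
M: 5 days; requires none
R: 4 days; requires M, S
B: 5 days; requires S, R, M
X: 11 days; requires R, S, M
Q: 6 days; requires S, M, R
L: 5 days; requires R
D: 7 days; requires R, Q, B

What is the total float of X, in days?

2

The longest chain is S→R→Q→D = 8+4+6+7 = 25; overall finish 25 days.
X finishes as early as 23 and must finish by 25.
So X can slip 25 − 23 = 2 days.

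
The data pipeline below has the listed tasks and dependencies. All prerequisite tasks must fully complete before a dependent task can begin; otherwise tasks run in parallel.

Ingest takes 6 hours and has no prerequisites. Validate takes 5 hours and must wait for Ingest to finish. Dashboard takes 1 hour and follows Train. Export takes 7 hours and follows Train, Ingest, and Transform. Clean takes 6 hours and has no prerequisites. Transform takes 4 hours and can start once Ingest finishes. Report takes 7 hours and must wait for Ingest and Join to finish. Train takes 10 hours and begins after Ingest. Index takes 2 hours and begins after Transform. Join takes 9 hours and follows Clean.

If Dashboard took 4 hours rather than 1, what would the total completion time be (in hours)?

23

Actual critical path: Ingest→Train→Export = 6+10+7 = 23 ⇒ 23 hours.
The longest path through Dashboard is only 17 hours, so Dashboard has float 6.
That remains the longest chain; total 23 hours.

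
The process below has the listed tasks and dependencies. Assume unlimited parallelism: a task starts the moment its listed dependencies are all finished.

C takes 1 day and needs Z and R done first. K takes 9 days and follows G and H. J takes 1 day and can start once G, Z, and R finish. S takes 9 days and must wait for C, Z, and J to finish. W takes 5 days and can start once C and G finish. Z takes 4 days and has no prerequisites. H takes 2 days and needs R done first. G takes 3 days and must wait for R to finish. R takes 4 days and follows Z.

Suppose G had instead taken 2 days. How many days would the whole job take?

20

Actual critical path: Z→R→G→J→S = 4+4+3+1+9 = 21 ⇒ 21 days.
G lies on that path, so at 2 days the path becomes 20 days.
That remains the longest chain; total 20 days.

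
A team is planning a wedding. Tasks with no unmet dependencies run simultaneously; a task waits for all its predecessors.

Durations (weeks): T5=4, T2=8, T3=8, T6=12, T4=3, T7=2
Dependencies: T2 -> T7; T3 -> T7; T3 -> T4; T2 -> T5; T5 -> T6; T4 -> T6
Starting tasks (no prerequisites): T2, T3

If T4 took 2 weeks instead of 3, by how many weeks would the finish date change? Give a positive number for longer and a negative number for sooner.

0

The binding path is T2→T5→T6 = 8+4+12 = 24; finish at 24 weeks.
T4 is off the critical path — its longest chain is 23 weeks, giving 1 of slack.
The critical path is still T2→T5→T6; finish is now 24 weeks.
Change in finish: 24 − 24 = +0 weeks.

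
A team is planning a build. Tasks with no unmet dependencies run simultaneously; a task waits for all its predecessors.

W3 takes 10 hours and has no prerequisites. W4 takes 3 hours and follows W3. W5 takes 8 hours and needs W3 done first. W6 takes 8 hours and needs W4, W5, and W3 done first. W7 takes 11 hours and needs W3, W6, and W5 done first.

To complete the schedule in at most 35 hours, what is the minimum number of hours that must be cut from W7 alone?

2

Current finish: 37 hours; target: 35.
W7 is on every critical path, so each hour cut from W7 cuts the finish by one (this holds down to a finish of 27).
Need 37 − 35 = 2 hours off W7 → W7 becomes 9 hours, finish becomes 35.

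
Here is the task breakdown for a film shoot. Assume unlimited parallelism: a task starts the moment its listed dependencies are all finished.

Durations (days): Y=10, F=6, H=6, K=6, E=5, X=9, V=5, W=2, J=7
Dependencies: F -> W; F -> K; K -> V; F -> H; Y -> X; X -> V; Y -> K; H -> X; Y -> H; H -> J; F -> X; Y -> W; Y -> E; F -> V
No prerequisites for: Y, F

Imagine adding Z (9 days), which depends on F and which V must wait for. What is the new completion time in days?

Originally the schedule takes 30 days.
With Z inserted, V now waits for max(F, X, K, Z).
New critical path: Y→H→X→V = 10+6+9+5 = 30 ⇒ 30 days.

30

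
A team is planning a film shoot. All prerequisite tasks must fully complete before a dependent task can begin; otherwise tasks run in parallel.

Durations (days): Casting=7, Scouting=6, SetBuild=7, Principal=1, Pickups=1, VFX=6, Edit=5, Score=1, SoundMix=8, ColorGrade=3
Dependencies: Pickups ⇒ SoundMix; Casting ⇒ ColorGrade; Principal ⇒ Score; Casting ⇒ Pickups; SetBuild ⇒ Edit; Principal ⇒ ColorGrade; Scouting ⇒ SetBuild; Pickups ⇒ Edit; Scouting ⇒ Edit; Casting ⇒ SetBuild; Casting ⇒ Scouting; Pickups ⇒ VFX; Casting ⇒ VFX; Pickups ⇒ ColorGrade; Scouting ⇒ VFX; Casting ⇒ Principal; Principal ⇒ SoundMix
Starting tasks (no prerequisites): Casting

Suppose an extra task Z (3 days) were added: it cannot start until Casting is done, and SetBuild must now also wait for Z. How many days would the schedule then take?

Originally the schedule takes 25 days.
With Z inserted, SetBuild now waits for max(Casting, Scouting, Z).
New critical path: Casting→Scouting→SetBuild→Edit = 7+6+7+5 = 25 ⇒ 25 days.

25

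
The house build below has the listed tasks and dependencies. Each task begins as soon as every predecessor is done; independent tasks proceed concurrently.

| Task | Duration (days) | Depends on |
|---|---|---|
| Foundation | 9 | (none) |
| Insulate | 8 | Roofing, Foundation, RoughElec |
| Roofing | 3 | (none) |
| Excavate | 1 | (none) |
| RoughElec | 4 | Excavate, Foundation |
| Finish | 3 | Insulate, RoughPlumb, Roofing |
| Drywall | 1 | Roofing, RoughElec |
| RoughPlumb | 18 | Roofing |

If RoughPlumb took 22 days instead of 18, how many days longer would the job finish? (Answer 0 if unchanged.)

4

The binding path is Roofing→RoughPlumb→Finish = 3+18+3 = 24; finish at 24 days.
RoughPlumb is on the critical path; changing it to 22 makes that path 28 days.
That remains the longest chain; total 28 days.
Change in finish: 28 − 24 = +4 days.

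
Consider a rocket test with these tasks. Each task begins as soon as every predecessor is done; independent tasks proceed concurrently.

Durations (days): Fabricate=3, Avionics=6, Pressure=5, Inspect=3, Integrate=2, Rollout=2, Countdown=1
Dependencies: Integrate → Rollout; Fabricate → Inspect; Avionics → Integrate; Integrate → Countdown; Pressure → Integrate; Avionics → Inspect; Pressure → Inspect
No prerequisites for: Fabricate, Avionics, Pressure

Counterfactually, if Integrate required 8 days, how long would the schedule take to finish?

Actual critical path: Avionics→Integrate→Rollout = 6+2+2 = 10 ⇒ 10 days.
Integrate lies on that path, so at 8 days the path becomes 16 days.
That remains the longest chain; total 16 days.

16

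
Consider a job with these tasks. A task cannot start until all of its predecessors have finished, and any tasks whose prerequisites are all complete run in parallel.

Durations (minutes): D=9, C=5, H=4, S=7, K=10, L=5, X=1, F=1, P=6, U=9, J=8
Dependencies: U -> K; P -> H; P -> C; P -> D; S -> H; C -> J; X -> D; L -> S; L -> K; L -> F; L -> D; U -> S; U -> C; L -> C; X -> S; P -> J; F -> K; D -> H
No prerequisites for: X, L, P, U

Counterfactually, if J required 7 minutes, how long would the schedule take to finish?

The binding path is U→C→J = 9+5+8 = 22; finish at 22 minutes.
J is on the critical path; changing it to 7 makes that path 21 minutes.
The critical path is still U→C→J; finish is now 21 minutes.

21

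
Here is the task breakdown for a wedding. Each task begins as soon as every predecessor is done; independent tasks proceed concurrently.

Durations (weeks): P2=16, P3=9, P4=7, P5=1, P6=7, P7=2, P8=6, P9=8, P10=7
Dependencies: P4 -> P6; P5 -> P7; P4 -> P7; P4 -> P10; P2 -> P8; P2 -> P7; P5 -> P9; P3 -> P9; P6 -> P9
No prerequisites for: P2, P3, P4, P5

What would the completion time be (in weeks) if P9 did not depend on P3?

22

Before: longest chain P2→P8 = 16+6 = 22, finish 22.
Dropping P3→P9 doesn't change P9's earliest start (14); another predecessor still binds.
New critical path: P2→P8 = 16+6 = 22 ⇒ 22 weeks.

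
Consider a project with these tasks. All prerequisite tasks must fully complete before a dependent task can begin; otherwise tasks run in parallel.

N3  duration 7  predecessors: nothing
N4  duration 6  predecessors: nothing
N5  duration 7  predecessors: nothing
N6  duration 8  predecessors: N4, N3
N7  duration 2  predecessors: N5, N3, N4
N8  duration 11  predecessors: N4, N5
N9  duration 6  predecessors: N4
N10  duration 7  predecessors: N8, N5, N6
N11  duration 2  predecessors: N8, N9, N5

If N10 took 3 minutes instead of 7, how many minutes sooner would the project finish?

4

Baseline: N5→N8→N10 = 7+11+7 = 25 → 25 minutes.
Since N10 is critical, the -4 change carries straight to that chain (now 21 minutes).
The critical path is still N5→N8→N10; finish is now 21 minutes.
Change in finish: 21 − 25 = -4 minutes.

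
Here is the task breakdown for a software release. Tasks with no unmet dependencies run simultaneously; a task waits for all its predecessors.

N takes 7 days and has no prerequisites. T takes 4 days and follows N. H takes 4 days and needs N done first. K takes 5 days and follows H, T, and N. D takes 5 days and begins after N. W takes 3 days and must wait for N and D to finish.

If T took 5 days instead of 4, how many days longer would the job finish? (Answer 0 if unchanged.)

1

Critical path before the change: N→T→K = 7+4+5 = 16 giving 16 days.
T is on the critical path; changing it to 5 makes that path 17 days.
The critical path is still N→T→K; finish is now 17 days.
Change in finish: 17 − 16 = +1 days.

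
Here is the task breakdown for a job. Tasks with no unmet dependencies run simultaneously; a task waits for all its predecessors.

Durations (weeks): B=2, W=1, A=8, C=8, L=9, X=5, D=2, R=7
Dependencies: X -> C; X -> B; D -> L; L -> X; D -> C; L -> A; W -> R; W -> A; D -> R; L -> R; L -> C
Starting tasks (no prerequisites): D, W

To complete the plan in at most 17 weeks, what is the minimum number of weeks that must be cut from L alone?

Current finish: 24 weeks; target: 17.
L is on every critical path, so each week cut from L cuts the finish by one (this holds down to a finish of 16).
Need 24 − 17 = 7 weeks off L → L becomes 2 weeks, finish becomes 17.

7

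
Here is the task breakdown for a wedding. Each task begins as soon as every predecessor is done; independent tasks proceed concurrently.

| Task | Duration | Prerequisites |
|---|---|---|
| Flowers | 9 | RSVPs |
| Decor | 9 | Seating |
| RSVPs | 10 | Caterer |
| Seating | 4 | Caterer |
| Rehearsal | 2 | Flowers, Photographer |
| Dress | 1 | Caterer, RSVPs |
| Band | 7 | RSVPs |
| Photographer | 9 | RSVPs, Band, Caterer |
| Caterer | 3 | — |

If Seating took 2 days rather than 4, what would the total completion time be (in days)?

As given, the longest chain is Caterer→RSVPs→Band→Photographer→Rehearsal = 3+10+7+9+2 = 31, so the finish is 31 days.
Seating is off the critical path — its longest chain is 16 days, giving 15 of slack.
That remains the longest chain; total 31 days.

31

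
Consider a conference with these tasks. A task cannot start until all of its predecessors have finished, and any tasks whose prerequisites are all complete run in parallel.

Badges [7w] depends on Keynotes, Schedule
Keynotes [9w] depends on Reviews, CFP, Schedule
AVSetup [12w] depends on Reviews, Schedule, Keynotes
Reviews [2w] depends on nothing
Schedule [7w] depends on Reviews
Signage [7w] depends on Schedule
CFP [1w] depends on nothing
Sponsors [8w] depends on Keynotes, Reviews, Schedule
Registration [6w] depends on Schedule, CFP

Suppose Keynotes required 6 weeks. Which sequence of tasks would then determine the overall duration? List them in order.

Reviews, Schedule, Keynotes, AVSetup

As given, the longest chain is Reviews→Schedule→Keynotes→AVSetup = 2+7+9+12 = 30, so the finish is 30 weeks.
Keynotes lies on that path, so at 6 weeks the path becomes 27 weeks.
The critical path is still Reviews→Schedule→Keynotes→AVSetup; finish is now 27 weeks.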